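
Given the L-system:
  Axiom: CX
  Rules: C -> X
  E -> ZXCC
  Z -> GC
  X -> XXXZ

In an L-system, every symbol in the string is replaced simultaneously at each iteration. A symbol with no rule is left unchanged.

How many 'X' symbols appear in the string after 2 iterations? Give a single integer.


Step 0: CX  (1 'X')
Step 1: XXXXZ  (4 'X')
Step 2: XXXZXXXZXXXZXXXZGC  (12 'X')

Answer: 12


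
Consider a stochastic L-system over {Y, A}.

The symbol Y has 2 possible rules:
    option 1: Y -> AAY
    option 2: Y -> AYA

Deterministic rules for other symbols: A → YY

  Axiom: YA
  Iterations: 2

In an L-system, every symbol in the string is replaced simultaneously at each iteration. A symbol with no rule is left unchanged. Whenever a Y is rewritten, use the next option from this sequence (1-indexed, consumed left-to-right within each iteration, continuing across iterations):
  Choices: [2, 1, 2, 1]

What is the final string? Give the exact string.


Step 0: YA
Step 1: AYAYY  (used choices [2])
Step 2: YYAAYYYAYAAAY  (used choices [1, 2, 1])

Answer: YYAAYYYAYAAAY


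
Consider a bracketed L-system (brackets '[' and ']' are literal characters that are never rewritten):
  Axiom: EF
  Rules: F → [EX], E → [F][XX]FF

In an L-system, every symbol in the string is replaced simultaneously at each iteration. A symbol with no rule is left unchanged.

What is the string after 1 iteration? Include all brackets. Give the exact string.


Step 0: EF
Step 1: [F][XX]FF[EX]

Answer: [F][XX]FF[EX]


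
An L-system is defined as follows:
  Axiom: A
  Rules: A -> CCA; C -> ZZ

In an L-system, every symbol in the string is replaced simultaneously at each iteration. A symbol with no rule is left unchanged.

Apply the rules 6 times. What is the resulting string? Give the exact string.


Answer: ZZZZZZZZZZZZZZZZZZZZCCA

Derivation:
Step 0: A
Step 1: CCA
Step 2: ZZZZCCA
Step 3: ZZZZZZZZCCA
Step 4: ZZZZZZZZZZZZCCA
Step 5: ZZZZZZZZZZZZZZZZCCA
Step 6: ZZZZZZZZZZZZZZZZZZZZCCA


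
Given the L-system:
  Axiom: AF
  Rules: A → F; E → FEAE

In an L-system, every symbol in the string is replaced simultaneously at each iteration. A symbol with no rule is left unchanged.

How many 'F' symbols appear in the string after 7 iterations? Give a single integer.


Answer: 2

Derivation:
Step 0: AF  (1 'F')
Step 1: FF  (2 'F')
Step 2: FF  (2 'F')
Step 3: FF  (2 'F')
Step 4: FF  (2 'F')
Step 5: FF  (2 'F')
Step 6: FF  (2 'F')
Step 7: FF  (2 'F')


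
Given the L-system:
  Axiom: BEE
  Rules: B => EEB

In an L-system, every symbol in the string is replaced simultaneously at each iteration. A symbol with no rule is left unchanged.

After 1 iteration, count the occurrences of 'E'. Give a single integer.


Answer: 4

Derivation:
Step 0: BEE  (2 'E')
Step 1: EEBEE  (4 'E')


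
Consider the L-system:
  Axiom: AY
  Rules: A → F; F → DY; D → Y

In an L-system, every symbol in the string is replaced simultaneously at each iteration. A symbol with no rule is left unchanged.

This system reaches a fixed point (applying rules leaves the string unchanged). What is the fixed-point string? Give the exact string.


Answer: YYY

Derivation:
Step 0: AY
Step 1: FY
Step 2: DYY
Step 3: YYY
Step 4: YYY  (unchanged — fixed point at step 3)


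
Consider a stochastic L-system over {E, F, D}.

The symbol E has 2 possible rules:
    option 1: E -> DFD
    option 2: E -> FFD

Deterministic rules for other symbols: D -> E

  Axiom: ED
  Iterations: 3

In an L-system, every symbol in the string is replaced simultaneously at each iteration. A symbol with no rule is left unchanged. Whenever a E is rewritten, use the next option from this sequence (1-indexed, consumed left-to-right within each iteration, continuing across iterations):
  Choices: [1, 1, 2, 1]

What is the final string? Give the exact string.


Answer: FFDFDFDEFE

Derivation:
Step 0: ED
Step 1: DFDE  (used choices [1])
Step 2: EFEDFD  (used choices [1])
Step 3: FFDFDFDEFE  (used choices [2, 1])


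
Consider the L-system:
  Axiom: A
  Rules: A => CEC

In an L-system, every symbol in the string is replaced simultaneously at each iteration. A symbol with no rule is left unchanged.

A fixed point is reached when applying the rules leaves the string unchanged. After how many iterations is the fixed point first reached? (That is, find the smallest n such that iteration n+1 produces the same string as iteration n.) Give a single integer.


Answer: 1

Derivation:
Step 0: A
Step 1: CEC
Step 2: CEC  (unchanged — fixed point at step 1)


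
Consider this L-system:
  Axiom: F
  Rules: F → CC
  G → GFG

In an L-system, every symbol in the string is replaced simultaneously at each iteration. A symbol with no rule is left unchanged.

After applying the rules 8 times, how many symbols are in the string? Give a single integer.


Answer: 2

Derivation:
Step 0: length = 1
Step 1: length = 2
Step 2: length = 2
Step 3: length = 2
Step 4: length = 2
Step 5: length = 2
Step 6: length = 2
Step 7: length = 2
Step 8: length = 2


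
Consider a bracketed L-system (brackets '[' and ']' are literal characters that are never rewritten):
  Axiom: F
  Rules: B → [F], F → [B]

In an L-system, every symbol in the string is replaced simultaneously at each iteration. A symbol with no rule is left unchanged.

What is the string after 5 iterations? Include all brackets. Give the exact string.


Answer: [[[[[B]]]]]

Derivation:
Step 0: F
Step 1: [B]
Step 2: [[F]]
Step 3: [[[B]]]
Step 4: [[[[F]]]]
Step 5: [[[[[B]]]]]


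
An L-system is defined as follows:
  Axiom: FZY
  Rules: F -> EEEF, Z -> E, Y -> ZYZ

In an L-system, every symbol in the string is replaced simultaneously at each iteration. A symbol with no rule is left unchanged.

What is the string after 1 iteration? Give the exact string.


Step 0: FZY
Step 1: EEEFEZYZ

Answer: EEEFEZYZ


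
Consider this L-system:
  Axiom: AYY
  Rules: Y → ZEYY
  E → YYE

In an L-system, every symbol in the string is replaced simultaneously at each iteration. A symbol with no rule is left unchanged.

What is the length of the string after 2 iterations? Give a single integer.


Answer: 25

Derivation:
Step 0: length = 3
Step 1: length = 9
Step 2: length = 25


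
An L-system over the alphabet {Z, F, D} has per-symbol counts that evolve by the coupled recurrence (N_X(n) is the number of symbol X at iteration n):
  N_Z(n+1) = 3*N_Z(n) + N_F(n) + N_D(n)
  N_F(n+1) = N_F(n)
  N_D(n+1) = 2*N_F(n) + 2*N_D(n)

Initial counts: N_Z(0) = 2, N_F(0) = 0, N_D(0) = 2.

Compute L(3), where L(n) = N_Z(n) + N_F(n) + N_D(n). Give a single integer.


Answer: 108

Derivation:
Step 0: N_Z=2, N_F=0, N_D=2, L=4
Step 1: N_Z=8, N_F=0, N_D=4, L=12
Step 2: N_Z=28, N_F=0, N_D=8, L=36
Step 3: N_Z=92, N_F=0, N_D=16, L=108


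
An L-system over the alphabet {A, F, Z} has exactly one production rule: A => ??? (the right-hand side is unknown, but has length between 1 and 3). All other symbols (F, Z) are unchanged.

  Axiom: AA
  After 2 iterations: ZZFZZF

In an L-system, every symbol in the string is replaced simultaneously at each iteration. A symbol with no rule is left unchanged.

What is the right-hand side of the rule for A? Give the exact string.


Trying A => ZZF:
  Step 0: AA
  Step 1: ZZFZZF
  Step 2: ZZFZZF
Matches the given result.

Answer: ZZF


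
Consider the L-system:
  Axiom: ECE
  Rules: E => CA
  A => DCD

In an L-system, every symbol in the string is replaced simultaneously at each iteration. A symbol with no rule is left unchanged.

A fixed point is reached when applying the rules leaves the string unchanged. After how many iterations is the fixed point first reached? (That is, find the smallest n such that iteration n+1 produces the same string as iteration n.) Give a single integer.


Answer: 2

Derivation:
Step 0: ECE
Step 1: CACCA
Step 2: CDCDCCDCD
Step 3: CDCDCCDCD  (unchanged — fixed point at step 2)


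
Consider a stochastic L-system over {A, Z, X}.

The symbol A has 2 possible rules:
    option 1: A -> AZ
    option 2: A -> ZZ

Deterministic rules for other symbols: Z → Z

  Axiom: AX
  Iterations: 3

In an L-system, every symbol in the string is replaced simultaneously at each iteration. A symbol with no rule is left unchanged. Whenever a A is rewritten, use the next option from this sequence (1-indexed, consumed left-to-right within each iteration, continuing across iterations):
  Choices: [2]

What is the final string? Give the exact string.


Step 0: AX
Step 1: ZZX  (used choices [2])
Step 2: ZZX  (used choices [])
Step 3: ZZX  (used choices [])

Answer: ZZX


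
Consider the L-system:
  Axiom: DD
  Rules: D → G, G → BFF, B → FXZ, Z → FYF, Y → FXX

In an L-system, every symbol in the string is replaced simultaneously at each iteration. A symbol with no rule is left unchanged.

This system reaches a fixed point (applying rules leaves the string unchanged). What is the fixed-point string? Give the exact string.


Answer: FXFFXXFFFFXFFXXFFF

Derivation:
Step 0: DD
Step 1: GG
Step 2: BFFBFF
Step 3: FXZFFFXZFF
Step 4: FXFYFFFFXFYFFF
Step 5: FXFFXXFFFFXFFXXFFF
Step 6: FXFFXXFFFFXFFXXFFF  (unchanged — fixed point at step 5)


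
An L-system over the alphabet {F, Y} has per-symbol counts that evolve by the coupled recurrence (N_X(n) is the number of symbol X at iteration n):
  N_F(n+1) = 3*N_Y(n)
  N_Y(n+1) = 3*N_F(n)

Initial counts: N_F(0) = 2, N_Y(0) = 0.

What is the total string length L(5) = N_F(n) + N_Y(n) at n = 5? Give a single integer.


Answer: 486

Derivation:
Step 0: N_F=2, N_Y=0, L=2
Step 1: N_F=0, N_Y=6, L=6
Step 2: N_F=18, N_Y=0, L=18
Step 3: N_F=0, N_Y=54, L=54
Step 4: N_F=162, N_Y=0, L=162
Step 5: N_F=0, N_Y=486, L=486


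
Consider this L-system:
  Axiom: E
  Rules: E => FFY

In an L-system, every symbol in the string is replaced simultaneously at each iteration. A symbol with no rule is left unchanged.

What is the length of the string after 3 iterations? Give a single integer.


Answer: 3

Derivation:
Step 0: length = 1
Step 1: length = 3
Step 2: length = 3
Step 3: length = 3


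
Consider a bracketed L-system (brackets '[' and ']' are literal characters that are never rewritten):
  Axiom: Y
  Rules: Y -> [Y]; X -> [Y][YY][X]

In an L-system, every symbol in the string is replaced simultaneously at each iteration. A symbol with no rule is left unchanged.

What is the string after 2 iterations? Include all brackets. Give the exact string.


Answer: [[Y]]

Derivation:
Step 0: Y
Step 1: [Y]
Step 2: [[Y]]


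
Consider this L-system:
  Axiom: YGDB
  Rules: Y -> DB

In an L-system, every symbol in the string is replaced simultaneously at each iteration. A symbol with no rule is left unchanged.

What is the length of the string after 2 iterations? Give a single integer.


Step 0: length = 4
Step 1: length = 5
Step 2: length = 5

Answer: 5


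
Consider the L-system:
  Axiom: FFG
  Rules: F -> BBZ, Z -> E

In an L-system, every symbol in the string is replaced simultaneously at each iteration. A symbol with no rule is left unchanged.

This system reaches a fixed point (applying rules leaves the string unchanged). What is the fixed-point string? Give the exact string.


Step 0: FFG
Step 1: BBZBBZG
Step 2: BBEBBEG
Step 3: BBEBBEG  (unchanged — fixed point at step 2)

Answer: BBEBBEG


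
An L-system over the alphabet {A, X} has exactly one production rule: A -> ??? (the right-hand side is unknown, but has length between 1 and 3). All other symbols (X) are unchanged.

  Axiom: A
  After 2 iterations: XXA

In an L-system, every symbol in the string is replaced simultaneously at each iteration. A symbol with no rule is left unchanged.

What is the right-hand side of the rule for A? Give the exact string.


Answer: XA

Derivation:
Trying A -> XA:
  Step 0: A
  Step 1: XA
  Step 2: XXA
Matches the given result.


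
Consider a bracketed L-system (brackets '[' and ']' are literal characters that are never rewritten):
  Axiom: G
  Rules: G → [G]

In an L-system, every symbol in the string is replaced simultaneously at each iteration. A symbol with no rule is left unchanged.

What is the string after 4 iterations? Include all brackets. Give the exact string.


Answer: [[[[G]]]]

Derivation:
Step 0: G
Step 1: [G]
Step 2: [[G]]
Step 3: [[[G]]]
Step 4: [[[[G]]]]


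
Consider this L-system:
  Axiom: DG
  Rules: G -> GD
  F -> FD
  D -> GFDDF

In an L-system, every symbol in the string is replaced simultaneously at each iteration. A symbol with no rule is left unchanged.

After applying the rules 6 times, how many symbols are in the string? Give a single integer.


Answer: 2738

Derivation:
Step 0: length = 2
Step 1: length = 7
Step 2: length = 23
Step 3: length = 76
Step 4: length = 251
Step 5: length = 829
Step 6: length = 2738


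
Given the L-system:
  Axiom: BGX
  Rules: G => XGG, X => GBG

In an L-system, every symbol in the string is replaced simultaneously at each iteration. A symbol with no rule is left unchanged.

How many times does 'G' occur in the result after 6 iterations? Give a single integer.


Answer: 568

Derivation:
Step 0: length=3, 'G' count=1
Step 1: length=7, 'G' count=4
Step 2: length=17, 'G' count=10
Step 3: length=45, 'G' count=28
Step 4: length=121, 'G' count=76
Step 5: length=329, 'G' count=208
Step 6: length=897, 'G' count=568
Final string: BGBGXGGXGGBGBGXGGXGGXGGBXGGGBGXGGXGGGBGXGGXGGXGGBXGGGBGXGGXGGGBGXGGXGGBGBGXGGXGGBGBGXGGXGGXGGBXGGGBGXGGXGGGBGXGGXGGXGGBXGGGBGXGGXGGGBGXGGXGGXGGBXGGGBGXGGXGGGBGXGGXGGBXGGBXGGGBGXGGXGGGBGXGGXGGGBGXGGXGGBGBGXGGXGGXGGBXGGGBGXGGXGGGBGXGGXGGXGGBXGGGBGXGGXGGGBGXGGXGGGBGXGGXGGBGBGXGGXGGXGGBXGGGBGXGGXGGGBGXGGXGGXGGBXGGGBGXGGXGGGBGXGGXGGXGGBXGGGBGXGGXGGGBGXGGXGGBXGGBXGGGBGXGGXGGGBGXGGXGGGBGXGGXGGBGBGXGGXGGXGGBXGGGBGXGGXGGGBGXGGXGGXGGBXGGGBGXGGXGGGBGXGGXGGGBGXGGXGGBGBGXGGXGGXGGBXGGGBGXGGXGGGBGXGGXGGXGGBXGGGBGXGGXGGGBGXGGXGGXGGBXGGGBGXGGXGGGBGXGGXGGBXGGBXGGGBGXGGXGGGBGXGGXGGGBGXGGXGGBGBGXGGXGGXGGBXGGGBGXGGXGGGBGXGGXGGXGGBXGGGBGXGGXGGGBGXGGXGGGBGXGGXGGBGBGXGGXGGXGGBXGGGBGXGGXGGGBGXGGXGGXGGBXGGGBGXGGXGGGBGXGGXGGBXGGBXGGGBGXGGXGGGBGXGGXGGBXGGBXGGGBGXGGXGGGBGXGGXGGGBGXGGXGGBGBGXGGXGGXGGBXGGGBGXGGXGGGBGXGGXGGXGGBXGGGBGXGGXGGGBGXGGXGGGBGXGGXGGBGBGXGGXGGXGGBXGGGBGXGGXGGGBGXGGXGGXGGBXGGGBGXGGXGGGBGXGGXGG


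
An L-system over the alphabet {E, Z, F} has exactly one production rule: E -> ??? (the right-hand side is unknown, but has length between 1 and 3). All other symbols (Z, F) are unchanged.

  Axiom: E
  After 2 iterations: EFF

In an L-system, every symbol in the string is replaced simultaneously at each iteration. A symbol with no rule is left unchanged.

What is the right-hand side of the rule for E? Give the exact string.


Trying E -> EF:
  Step 0: E
  Step 1: EF
  Step 2: EFF
Matches the given result.

Answer: EF


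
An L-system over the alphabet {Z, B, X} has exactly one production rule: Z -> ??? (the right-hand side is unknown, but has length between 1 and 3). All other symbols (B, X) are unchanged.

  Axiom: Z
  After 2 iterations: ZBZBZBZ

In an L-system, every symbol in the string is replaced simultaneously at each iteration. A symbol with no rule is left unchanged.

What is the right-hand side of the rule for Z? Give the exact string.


Answer: ZBZ

Derivation:
Trying Z -> ZBZ:
  Step 0: Z
  Step 1: ZBZ
  Step 2: ZBZBZBZ
Matches the given result.


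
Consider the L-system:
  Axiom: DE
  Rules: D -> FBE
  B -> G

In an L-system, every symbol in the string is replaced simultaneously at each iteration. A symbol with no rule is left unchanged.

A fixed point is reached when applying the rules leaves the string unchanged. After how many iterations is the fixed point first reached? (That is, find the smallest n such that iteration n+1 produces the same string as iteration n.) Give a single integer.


Step 0: DE
Step 1: FBEE
Step 2: FGEE
Step 3: FGEE  (unchanged — fixed point at step 2)

Answer: 2


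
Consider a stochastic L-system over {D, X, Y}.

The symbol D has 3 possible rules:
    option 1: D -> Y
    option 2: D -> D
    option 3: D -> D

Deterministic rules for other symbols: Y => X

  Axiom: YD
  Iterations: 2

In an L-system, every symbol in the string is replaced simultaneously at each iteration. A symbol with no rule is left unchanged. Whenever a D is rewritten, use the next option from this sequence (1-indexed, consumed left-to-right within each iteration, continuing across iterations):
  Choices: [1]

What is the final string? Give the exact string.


Answer: XX

Derivation:
Step 0: YD
Step 1: XY  (used choices [1])
Step 2: XX  (used choices [])


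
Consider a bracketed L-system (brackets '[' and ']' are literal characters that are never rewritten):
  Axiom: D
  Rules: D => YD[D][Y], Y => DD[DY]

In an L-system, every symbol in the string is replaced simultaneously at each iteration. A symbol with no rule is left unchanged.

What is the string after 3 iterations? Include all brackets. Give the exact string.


Step 0: D
Step 1: YD[D][Y]
Step 2: DD[DY]YD[D][Y][YD[D][Y]][DD[DY]]
Step 3: YD[D][Y]YD[D][Y][YD[D][Y]DD[DY]]DD[DY]YD[D][Y][YD[D][Y]][DD[DY]][DD[DY]YD[D][Y][YD[D][Y]][DD[DY]]][YD[D][Y]YD[D][Y][YD[D][Y]DD[DY]]]

Answer: YD[D][Y]YD[D][Y][YD[D][Y]DD[DY]]DD[DY]YD[D][Y][YD[D][Y]][DD[DY]][DD[DY]YD[D][Y][YD[D][Y]][DD[DY]]][YD[D][Y]YD[D][Y][YD[D][Y]DD[DY]]]


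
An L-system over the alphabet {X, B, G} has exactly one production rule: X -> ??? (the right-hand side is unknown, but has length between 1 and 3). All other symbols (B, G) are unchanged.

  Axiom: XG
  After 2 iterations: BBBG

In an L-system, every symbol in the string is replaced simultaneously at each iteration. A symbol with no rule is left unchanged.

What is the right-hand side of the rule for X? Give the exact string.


Trying X -> BBB:
  Step 0: XG
  Step 1: BBBG
  Step 2: BBBG
Matches the given result.

Answer: BBB


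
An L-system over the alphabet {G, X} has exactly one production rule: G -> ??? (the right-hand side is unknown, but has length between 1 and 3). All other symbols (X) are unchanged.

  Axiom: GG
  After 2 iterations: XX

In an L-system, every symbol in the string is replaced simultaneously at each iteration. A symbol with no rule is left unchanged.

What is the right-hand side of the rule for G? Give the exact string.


Answer: X

Derivation:
Trying G -> X:
  Step 0: GG
  Step 1: XX
  Step 2: XX
Matches the given result.


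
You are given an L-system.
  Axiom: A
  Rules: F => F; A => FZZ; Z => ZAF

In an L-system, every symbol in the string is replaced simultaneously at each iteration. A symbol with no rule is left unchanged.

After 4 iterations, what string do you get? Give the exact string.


Step 0: A
Step 1: FZZ
Step 2: FZAFZAF
Step 3: FZAFFZZFZAFFZZF
Step 4: FZAFFZZFFZAFZAFFZAFFZZFFZAFZAFF

Answer: FZAFFZZFFZAFZAFFZAFFZZFFZAFZAFF


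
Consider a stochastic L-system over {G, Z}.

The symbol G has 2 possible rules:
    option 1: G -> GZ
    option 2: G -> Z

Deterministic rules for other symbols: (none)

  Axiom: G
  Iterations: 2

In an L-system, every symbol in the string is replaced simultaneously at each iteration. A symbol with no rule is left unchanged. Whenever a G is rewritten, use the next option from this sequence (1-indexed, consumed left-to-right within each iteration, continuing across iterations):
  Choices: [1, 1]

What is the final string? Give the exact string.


Answer: GZZ

Derivation:
Step 0: G
Step 1: GZ  (used choices [1])
Step 2: GZZ  (used choices [1])


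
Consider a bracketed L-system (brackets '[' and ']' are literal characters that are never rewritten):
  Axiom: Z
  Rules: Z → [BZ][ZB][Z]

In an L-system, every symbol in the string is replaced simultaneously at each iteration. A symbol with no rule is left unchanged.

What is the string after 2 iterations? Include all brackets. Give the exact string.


Step 0: Z
Step 1: [BZ][ZB][Z]
Step 2: [B[BZ][ZB][Z]][[BZ][ZB][Z]B][[BZ][ZB][Z]]

Answer: [B[BZ][ZB][Z]][[BZ][ZB][Z]B][[BZ][ZB][Z]]


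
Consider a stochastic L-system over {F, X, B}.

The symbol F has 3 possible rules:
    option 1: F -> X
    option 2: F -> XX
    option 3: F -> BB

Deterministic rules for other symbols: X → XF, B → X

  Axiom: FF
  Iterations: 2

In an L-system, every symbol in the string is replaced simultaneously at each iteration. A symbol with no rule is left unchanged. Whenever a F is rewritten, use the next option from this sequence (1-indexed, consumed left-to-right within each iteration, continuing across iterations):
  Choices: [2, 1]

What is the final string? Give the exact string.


Step 0: FF
Step 1: XXX  (used choices [2, 1])
Step 2: XFXFXF  (used choices [])

Answer: XFXFXF


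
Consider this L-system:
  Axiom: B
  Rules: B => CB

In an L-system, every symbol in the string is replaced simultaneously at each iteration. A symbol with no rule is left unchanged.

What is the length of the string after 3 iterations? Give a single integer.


Step 0: length = 1
Step 1: length = 2
Step 2: length = 3
Step 3: length = 4

Answer: 4


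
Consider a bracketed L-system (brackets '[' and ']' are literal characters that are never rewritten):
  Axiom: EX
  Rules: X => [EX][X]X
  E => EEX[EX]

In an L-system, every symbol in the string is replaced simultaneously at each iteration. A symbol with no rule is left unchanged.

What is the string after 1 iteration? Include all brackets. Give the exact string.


Step 0: EX
Step 1: EEX[EX][EX][X]X

Answer: EEX[EX][EX][X]X


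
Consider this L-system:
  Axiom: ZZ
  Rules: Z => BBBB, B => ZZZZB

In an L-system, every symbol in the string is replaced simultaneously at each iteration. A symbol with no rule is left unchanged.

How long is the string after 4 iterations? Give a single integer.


Step 0: length = 2
Step 1: length = 8
Step 2: length = 40
Step 3: length = 168
Step 4: length = 808

Answer: 808


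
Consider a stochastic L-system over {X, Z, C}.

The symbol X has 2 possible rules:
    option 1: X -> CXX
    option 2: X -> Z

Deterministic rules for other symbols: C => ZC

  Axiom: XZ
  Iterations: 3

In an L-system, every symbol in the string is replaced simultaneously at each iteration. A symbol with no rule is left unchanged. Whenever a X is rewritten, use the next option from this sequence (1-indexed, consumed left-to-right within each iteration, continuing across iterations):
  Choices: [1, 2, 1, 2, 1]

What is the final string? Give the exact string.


Step 0: XZ
Step 1: CXXZ  (used choices [1])
Step 2: ZCZCXXZ  (used choices [2, 1])
Step 3: ZZCZZCZCXXZ  (used choices [2, 1])

Answer: ZZCZZCZCXXZ


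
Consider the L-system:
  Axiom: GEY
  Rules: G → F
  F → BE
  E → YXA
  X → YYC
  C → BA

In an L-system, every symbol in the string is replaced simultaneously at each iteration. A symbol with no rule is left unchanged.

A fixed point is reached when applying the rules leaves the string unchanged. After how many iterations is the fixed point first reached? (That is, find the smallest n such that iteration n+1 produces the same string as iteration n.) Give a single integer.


Answer: 5

Derivation:
Step 0: GEY
Step 1: FYXAY
Step 2: BEYYYCAY
Step 3: BYXAYYYBAAY
Step 4: BYYYCAYYYBAAY
Step 5: BYYYBAAYYYBAAY
Step 6: BYYYBAAYYYBAAY  (unchanged — fixed point at step 5)


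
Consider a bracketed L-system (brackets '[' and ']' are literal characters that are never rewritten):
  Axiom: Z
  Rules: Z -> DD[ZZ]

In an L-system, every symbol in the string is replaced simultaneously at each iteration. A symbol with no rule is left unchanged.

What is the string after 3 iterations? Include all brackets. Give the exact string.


Answer: DD[DD[DD[ZZ]DD[ZZ]]DD[DD[ZZ]DD[ZZ]]]

Derivation:
Step 0: Z
Step 1: DD[ZZ]
Step 2: DD[DD[ZZ]DD[ZZ]]
Step 3: DD[DD[DD[ZZ]DD[ZZ]]DD[DD[ZZ]DD[ZZ]]]


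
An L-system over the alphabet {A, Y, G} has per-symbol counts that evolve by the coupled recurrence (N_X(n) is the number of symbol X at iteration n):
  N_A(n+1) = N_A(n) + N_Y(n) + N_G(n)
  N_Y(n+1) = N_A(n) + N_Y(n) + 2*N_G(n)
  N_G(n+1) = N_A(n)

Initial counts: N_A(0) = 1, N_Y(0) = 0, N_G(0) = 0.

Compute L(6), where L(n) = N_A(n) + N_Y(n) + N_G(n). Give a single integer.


Step 0: N_A=1, N_Y=0, N_G=0, L=1
Step 1: N_A=1, N_Y=1, N_G=1, L=3
Step 2: N_A=3, N_Y=4, N_G=1, L=8
Step 3: N_A=8, N_Y=9, N_G=3, L=20
Step 4: N_A=20, N_Y=23, N_G=8, L=51
Step 5: N_A=51, N_Y=59, N_G=20, L=130
Step 6: N_A=130, N_Y=150, N_G=51, L=331

Answer: 331


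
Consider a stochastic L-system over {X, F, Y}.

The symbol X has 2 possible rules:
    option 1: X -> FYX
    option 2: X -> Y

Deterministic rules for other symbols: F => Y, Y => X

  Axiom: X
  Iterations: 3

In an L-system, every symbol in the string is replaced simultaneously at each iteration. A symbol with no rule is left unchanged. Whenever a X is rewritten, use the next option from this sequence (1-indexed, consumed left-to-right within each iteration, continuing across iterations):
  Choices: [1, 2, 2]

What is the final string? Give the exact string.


Step 0: X
Step 1: FYX  (used choices [1])
Step 2: YXY  (used choices [2])
Step 3: XYX  (used choices [2])

Answer: XYX


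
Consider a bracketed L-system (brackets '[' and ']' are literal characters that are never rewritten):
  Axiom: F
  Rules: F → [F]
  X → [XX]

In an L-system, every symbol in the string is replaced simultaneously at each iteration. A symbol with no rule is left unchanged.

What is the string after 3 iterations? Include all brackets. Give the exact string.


Step 0: F
Step 1: [F]
Step 2: [[F]]
Step 3: [[[F]]]

Answer: [[[F]]]


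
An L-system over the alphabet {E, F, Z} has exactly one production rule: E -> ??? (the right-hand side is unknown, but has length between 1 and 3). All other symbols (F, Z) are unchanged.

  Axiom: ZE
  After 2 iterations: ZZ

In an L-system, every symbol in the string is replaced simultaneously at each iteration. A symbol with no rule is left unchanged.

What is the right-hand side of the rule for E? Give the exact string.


Trying E -> Z:
  Step 0: ZE
  Step 1: ZZ
  Step 2: ZZ
Matches the given result.

Answer: Z


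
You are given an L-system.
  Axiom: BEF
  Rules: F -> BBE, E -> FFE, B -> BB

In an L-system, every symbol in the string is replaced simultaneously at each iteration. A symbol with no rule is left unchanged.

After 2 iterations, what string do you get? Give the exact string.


Answer: BBBBBBEBBEFFEBBBBFFE

Derivation:
Step 0: BEF
Step 1: BBFFEBBE
Step 2: BBBBBBEBBEFFEBBBBFFE


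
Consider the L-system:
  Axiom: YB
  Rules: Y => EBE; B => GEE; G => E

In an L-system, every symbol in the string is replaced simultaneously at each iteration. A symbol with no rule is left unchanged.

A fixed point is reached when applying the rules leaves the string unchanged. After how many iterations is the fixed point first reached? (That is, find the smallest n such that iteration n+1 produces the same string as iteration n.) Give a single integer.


Step 0: YB
Step 1: EBEGEE
Step 2: EGEEEEEE
Step 3: EEEEEEEE
Step 4: EEEEEEEE  (unchanged — fixed point at step 3)

Answer: 3


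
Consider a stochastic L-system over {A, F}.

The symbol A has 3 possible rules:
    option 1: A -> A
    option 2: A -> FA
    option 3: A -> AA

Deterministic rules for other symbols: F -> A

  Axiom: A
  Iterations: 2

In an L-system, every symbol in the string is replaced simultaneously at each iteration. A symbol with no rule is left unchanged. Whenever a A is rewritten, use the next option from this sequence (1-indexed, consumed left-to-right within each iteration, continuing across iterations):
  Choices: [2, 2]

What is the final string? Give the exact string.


Step 0: A
Step 1: FA  (used choices [2])
Step 2: AFA  (used choices [2])

Answer: AFA


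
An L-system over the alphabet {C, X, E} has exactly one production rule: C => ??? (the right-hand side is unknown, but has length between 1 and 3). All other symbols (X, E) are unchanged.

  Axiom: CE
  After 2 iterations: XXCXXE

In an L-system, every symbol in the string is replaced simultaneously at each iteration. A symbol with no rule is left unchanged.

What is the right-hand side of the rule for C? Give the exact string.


Answer: XCX

Derivation:
Trying C => XCX:
  Step 0: CE
  Step 1: XCXE
  Step 2: XXCXXE
Matches the given result.


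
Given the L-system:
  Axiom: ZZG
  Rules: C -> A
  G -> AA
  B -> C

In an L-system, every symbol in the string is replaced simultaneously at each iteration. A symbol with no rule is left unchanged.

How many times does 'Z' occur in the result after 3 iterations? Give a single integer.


Step 0: ZZG  (2 'Z')
Step 1: ZZAA  (2 'Z')
Step 2: ZZAA  (2 'Z')
Step 3: ZZAA  (2 'Z')

Answer: 2


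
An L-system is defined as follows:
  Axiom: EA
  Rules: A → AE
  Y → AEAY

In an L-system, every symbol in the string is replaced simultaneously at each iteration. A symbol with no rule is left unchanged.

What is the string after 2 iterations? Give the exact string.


Step 0: EA
Step 1: EAE
Step 2: EAEE

Answer: EAEE


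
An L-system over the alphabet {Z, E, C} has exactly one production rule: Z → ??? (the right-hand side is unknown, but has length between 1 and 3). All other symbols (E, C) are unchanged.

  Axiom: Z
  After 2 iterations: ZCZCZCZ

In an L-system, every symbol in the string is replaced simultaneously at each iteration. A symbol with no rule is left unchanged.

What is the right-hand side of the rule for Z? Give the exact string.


Trying Z → ZCZ:
  Step 0: Z
  Step 1: ZCZ
  Step 2: ZCZCZCZ
Matches the given result.

Answer: ZCZ


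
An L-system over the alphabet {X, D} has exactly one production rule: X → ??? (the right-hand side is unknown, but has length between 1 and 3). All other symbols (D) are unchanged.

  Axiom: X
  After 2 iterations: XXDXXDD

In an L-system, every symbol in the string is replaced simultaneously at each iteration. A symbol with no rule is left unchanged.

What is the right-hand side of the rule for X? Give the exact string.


Answer: XXD

Derivation:
Trying X → XXD:
  Step 0: X
  Step 1: XXD
  Step 2: XXDXXDD
Matches the given result.


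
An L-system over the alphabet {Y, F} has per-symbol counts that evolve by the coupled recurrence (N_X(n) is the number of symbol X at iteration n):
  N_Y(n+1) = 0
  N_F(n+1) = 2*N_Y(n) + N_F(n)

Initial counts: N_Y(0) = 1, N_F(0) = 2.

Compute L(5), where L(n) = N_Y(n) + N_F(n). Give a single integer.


Answer: 4

Derivation:
Step 0: N_Y=1, N_F=2, L=3
Step 1: N_Y=0, N_F=4, L=4
Step 2: N_Y=0, N_F=4, L=4
Step 3: N_Y=0, N_F=4, L=4
Step 4: N_Y=0, N_F=4, L=4
Step 5: N_Y=0, N_F=4, L=4


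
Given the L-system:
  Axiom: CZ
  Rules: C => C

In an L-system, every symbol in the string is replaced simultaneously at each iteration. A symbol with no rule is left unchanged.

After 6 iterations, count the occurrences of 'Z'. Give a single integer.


Answer: 1

Derivation:
Step 0: CZ  (1 'Z')
Step 1: CZ  (1 'Z')
Step 2: CZ  (1 'Z')
Step 3: CZ  (1 'Z')
Step 4: CZ  (1 'Z')
Step 5: CZ  (1 'Z')
Step 6: CZ  (1 'Z')


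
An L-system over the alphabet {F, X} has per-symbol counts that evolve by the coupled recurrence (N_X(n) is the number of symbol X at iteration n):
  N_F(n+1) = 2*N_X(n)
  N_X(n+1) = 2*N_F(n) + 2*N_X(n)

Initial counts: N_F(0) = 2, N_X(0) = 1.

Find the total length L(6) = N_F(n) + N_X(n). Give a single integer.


Step 0: N_F=2, N_X=1, L=3
Step 1: N_F=2, N_X=6, L=8
Step 2: N_F=12, N_X=16, L=28
Step 3: N_F=32, N_X=56, L=88
Step 4: N_F=112, N_X=176, L=288
Step 5: N_F=352, N_X=576, L=928
Step 6: N_F=1152, N_X=1856, L=3008

Answer: 3008


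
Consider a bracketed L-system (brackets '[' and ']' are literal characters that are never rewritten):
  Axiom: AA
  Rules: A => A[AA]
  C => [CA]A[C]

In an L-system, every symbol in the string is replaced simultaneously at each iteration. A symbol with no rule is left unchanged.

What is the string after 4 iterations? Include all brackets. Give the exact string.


Step 0: AA
Step 1: A[AA]A[AA]
Step 2: A[AA][A[AA]A[AA]]A[AA][A[AA]A[AA]]
Step 3: A[AA][A[AA]A[AA]][A[AA][A[AA]A[AA]]A[AA][A[AA]A[AA]]]A[AA][A[AA]A[AA]][A[AA][A[AA]A[AA]]A[AA][A[AA]A[AA]]]
Step 4: A[AA][A[AA]A[AA]][A[AA][A[AA]A[AA]]A[AA][A[AA]A[AA]]][A[AA][A[AA]A[AA]][A[AA][A[AA]A[AA]]A[AA][A[AA]A[AA]]]A[AA][A[AA]A[AA]][A[AA][A[AA]A[AA]]A[AA][A[AA]A[AA]]]]A[AA][A[AA]A[AA]][A[AA][A[AA]A[AA]]A[AA][A[AA]A[AA]]][A[AA][A[AA]A[AA]][A[AA][A[AA]A[AA]]A[AA][A[AA]A[AA]]]A[AA][A[AA]A[AA]][A[AA][A[AA]A[AA]]A[AA][A[AA]A[AA]]]]

Answer: A[AA][A[AA]A[AA]][A[AA][A[AA]A[AA]]A[AA][A[AA]A[AA]]][A[AA][A[AA]A[AA]][A[AA][A[AA]A[AA]]A[AA][A[AA]A[AA]]]A[AA][A[AA]A[AA]][A[AA][A[AA]A[AA]]A[AA][A[AA]A[AA]]]]A[AA][A[AA]A[AA]][A[AA][A[AA]A[AA]]A[AA][A[AA]A[AA]]][A[AA][A[AA]A[AA]][A[AA][A[AA]A[AA]]A[AA][A[AA]A[AA]]]A[AA][A[AA]A[AA]][A[AA][A[AA]A[AA]]A[AA][A[AA]A[AA]]]]


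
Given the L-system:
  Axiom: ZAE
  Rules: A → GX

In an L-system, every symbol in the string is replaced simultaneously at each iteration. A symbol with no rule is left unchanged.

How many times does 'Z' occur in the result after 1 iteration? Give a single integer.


Answer: 1

Derivation:
Step 0: ZAE  (1 'Z')
Step 1: ZGXE  (1 'Z')


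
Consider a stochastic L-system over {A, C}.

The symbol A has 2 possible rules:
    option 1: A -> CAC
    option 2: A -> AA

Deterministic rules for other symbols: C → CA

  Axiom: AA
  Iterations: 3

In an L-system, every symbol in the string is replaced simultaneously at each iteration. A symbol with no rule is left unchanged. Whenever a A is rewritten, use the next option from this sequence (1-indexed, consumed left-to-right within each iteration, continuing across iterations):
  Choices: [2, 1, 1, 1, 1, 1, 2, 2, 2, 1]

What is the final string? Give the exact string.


Step 0: AA
Step 1: AACAC  (used choices [2, 1])
Step 2: CACCACCACACCA  (used choices [1, 1, 1])
Step 3: CACACCACAAACACAAACAAACACACAC  (used choices [1, 2, 2, 2, 1])

Answer: CACACCACAAACACAAACAAACACACAC


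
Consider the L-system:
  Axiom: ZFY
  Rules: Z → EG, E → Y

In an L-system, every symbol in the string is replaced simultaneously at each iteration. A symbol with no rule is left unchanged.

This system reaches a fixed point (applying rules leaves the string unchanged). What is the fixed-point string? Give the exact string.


Answer: YGFY

Derivation:
Step 0: ZFY
Step 1: EGFY
Step 2: YGFY
Step 3: YGFY  (unchanged — fixed point at step 2)


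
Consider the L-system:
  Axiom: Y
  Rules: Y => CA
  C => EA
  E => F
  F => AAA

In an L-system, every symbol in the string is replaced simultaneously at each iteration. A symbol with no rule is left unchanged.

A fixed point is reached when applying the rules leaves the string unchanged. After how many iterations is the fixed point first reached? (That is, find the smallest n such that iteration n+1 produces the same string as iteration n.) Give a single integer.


Answer: 4

Derivation:
Step 0: Y
Step 1: CA
Step 2: EAA
Step 3: FAA
Step 4: AAAAA
Step 5: AAAAA  (unchanged — fixed point at step 4)


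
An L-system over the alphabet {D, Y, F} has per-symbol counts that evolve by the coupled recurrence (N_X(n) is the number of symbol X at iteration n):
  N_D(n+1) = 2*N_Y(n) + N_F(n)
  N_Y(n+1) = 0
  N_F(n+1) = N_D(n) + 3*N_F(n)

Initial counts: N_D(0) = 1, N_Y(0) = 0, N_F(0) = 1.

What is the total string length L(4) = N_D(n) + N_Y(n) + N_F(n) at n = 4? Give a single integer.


Answer: 185

Derivation:
Step 0: N_D=1, N_Y=0, N_F=1, L=2
Step 1: N_D=1, N_Y=0, N_F=4, L=5
Step 2: N_D=4, N_Y=0, N_F=13, L=17
Step 3: N_D=13, N_Y=0, N_F=43, L=56
Step 4: N_D=43, N_Y=0, N_F=142, L=185


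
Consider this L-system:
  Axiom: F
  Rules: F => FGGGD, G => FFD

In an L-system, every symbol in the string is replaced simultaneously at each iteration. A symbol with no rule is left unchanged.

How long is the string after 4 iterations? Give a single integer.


Step 0: length = 1
Step 1: length = 5
Step 2: length = 15
Step 3: length = 49
Step 4: length = 143

Answer: 143


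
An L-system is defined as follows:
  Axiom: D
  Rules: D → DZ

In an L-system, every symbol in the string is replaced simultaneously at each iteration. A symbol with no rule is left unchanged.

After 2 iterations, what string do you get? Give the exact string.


Answer: DZZ

Derivation:
Step 0: D
Step 1: DZ
Step 2: DZZ


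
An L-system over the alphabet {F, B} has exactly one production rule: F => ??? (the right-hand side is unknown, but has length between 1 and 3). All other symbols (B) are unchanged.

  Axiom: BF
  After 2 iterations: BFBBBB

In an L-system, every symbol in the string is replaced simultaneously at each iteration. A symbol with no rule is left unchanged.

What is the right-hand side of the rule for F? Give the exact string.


Answer: FBB

Derivation:
Trying F => FBB:
  Step 0: BF
  Step 1: BFBB
  Step 2: BFBBBB
Matches the given result.


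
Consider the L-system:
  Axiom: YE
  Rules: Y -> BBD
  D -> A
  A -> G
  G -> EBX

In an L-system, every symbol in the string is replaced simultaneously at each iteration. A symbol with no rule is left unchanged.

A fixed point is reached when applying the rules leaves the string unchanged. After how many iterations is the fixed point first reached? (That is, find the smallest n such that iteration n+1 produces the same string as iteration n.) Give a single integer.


Answer: 4

Derivation:
Step 0: YE
Step 1: BBDE
Step 2: BBAE
Step 3: BBGE
Step 4: BBEBXE
Step 5: BBEBXE  (unchanged — fixed point at step 4)


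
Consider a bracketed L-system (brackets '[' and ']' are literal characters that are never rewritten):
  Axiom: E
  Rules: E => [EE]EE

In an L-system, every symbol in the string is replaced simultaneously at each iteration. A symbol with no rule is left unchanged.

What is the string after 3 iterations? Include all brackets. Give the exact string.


Step 0: E
Step 1: [EE]EE
Step 2: [[EE]EE[EE]EE][EE]EE[EE]EE
Step 3: [[[EE]EE[EE]EE][EE]EE[EE]EE[[EE]EE[EE]EE][EE]EE[EE]EE][[EE]EE[EE]EE][EE]EE[EE]EE[[EE]EE[EE]EE][EE]EE[EE]EE

Answer: [[[EE]EE[EE]EE][EE]EE[EE]EE[[EE]EE[EE]EE][EE]EE[EE]EE][[EE]EE[EE]EE][EE]EE[EE]EE[[EE]EE[EE]EE][EE]EE[EE]EE


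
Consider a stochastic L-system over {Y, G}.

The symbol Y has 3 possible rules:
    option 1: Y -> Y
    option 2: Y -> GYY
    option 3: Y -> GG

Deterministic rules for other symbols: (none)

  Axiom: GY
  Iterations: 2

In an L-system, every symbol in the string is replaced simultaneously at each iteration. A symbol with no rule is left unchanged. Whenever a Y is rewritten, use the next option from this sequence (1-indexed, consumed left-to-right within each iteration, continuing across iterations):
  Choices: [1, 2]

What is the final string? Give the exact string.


Step 0: GY
Step 1: GY  (used choices [1])
Step 2: GGYY  (used choices [2])

Answer: GGYY


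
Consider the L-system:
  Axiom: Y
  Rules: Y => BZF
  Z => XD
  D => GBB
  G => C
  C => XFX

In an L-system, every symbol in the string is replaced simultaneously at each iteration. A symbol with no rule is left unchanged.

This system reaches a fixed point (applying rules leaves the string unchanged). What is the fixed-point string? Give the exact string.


Step 0: Y
Step 1: BZF
Step 2: BXDF
Step 3: BXGBBF
Step 4: BXCBBF
Step 5: BXXFXBBF
Step 6: BXXFXBBF  (unchanged — fixed point at step 5)

Answer: BXXFXBBF


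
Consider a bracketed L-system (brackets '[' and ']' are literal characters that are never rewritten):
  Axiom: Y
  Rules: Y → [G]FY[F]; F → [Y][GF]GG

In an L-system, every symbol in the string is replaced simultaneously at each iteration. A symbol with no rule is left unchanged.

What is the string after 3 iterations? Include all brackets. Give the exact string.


Step 0: Y
Step 1: [G]FY[F]
Step 2: [G][Y][GF]GG[G]FY[F][[Y][GF]GG]
Step 3: [G][[G]FY[F]][G[Y][GF]GG]GG[G][Y][GF]GG[G]FY[F][[Y][GF]GG][[[G]FY[F]][G[Y][GF]GG]GG]

Answer: [G][[G]FY[F]][G[Y][GF]GG]GG[G][Y][GF]GG[G]FY[F][[Y][GF]GG][[[G]FY[F]][G[Y][GF]GG]GG]


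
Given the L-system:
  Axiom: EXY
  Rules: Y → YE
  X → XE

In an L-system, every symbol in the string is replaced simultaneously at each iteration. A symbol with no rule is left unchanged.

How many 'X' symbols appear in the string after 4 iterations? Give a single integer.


Answer: 1

Derivation:
Step 0: EXY  (1 'X')
Step 1: EXEYE  (1 'X')
Step 2: EXEEYEE  (1 'X')
Step 3: EXEEEYEEE  (1 'X')
Step 4: EXEEEEYEEEE  (1 'X')
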